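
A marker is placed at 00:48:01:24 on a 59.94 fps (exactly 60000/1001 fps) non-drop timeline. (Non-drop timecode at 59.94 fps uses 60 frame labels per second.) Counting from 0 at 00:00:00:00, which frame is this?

frame 172884

Total seconds to the label: (0 × 3600 + 48 × 60 + 1) = 2881.
Frame index = 2881 × 60 + 24 = 172884.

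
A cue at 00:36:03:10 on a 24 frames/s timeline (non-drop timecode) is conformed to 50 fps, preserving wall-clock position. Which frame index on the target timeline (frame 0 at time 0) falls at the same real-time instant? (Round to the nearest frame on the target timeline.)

Source frame index: (0×3600 + 36×60 + 3) × 24 + 10 = 51922.
Real time: 51922 / (24) = 25961/12 s.
Target frame: (25961/12) × (50) = 649025/6 ≈ 108170.833 → 108171.

frame 108171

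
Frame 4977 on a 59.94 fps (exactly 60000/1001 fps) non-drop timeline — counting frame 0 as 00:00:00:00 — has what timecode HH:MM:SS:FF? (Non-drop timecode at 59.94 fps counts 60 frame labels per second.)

00:01:22:57

4977 ÷ 60 = 82 full seconds, remainder 57 frames.
82 s = 0 h 1 min 22 s.
Timecode: 00:01:22:57.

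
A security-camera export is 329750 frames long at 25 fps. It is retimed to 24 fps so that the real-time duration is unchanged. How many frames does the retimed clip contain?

316560 frames

Target frames = source frames × (target rate / source rate) = 329750 × (24)/(25) = 329750 × 24/25 = 316560.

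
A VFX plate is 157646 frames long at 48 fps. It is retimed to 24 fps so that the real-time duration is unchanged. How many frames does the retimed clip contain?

Target frames = source frames × (target rate / source rate) = 157646 × (24)/(48) = 157646 × 1/2 = 78823.

78823 frames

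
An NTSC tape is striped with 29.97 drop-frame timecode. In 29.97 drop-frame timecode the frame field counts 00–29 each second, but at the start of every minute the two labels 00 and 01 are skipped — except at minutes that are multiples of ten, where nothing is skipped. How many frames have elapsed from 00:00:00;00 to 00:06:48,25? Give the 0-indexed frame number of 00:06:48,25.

As if non-drop at 30 labels/s: (0 × 3600 + 6 × 60 + 48) × 30 + 25 = 12265.
Minute boundaries passed: 6; those not divisible by 10: 6 − 0 = 6; dropped labels = 2 × 6 = 12.
Actual frame index = 12265 − 12 = 12253.

12253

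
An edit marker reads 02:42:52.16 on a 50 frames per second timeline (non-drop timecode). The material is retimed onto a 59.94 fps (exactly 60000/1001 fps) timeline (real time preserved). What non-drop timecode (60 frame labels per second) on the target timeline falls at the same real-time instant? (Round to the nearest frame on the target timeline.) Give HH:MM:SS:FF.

02:42:42:33

Source frame index: (2×3600 + 42×60 + 52) × 50 + 16 = 488616.
Real time: 488616 / (50) = 244308/25 s.
Target frame: (244308/25) × (60000/1001) = 586339200/1001 ≈ 585753.447 → 585753.
At 60 labels/s: frame 585753 → 02:42:42:33.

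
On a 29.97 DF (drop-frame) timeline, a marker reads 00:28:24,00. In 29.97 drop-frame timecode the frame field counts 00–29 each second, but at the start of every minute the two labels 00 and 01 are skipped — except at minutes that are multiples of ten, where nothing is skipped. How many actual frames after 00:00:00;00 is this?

Complete 10-minute blocks: 2, each 17982 frames → 35964.
Remaining 8 whole minutes in the current block: 1800 + 7 × 1798 = 14386 frames.
Within the current minute: 24 × 30 + 0 − 2 = 718 (labels ;00/;01 skipped at this minute). Total = 35964 + 14386 + 718 = 51068.

51068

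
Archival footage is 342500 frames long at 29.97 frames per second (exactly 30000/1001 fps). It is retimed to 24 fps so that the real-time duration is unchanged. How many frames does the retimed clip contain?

274274 frames

Target frames = source frames × (target rate / source rate) = 342500 × (24)/(30000/1001) = 342500 × 1001/1250 = 274274.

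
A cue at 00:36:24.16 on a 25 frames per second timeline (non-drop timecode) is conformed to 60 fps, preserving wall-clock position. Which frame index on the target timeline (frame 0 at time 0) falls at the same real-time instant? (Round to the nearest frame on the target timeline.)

frame 131078

Source frame index: (0×3600 + 36×60 + 24) × 25 + 16 = 54616.
Real time: 54616 / (25) = 54616/25 s.
Target frame: (54616/25) × (60) = 655392/5 ≈ 131078.400 → 131078.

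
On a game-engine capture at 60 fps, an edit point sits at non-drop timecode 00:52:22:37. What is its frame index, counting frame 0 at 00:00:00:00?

frame 188557

Total seconds to the label: (0 × 3600 + 52 × 60 + 22) = 3142.
Frame index = 3142 × 60 + 37 = 188557.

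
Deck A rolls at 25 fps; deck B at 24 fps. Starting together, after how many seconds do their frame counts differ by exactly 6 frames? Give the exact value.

The gap grows by |24 − 25| = 1 frame per second.
Time for a 6-frame gap: 6 ÷ (1) = 6 s.

6 seconds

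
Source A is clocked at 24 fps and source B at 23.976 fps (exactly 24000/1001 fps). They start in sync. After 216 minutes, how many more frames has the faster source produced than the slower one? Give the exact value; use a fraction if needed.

216 min = 12960 s.
A emits 24 × 12960 = 311040 frames; B emits 24000/1001 × 12960 = 311040000/1001.
Difference = 311040/1001 frames (≈ 310.7293); B is behind A.

311040/1001 frames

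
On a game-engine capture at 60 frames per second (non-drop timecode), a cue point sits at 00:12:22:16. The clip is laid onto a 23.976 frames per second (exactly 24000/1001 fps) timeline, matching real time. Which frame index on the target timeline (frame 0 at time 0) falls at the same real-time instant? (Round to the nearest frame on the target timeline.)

Source frame index: (0×3600 + 12×60 + 22) × 60 + 16 = 44536.
Real time: 44536 / (60) = 11134/15 s.
Target frame: (11134/15) × (24000/1001) = 17814400/1001 ≈ 17796.603 → 17797.

frame 17797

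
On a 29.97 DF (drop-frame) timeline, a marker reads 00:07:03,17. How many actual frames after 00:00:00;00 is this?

Complete 10-minute blocks: 0, each 17982 frames → 0.
Remaining 7 whole minutes in the current block: 1800 + 6 × 1798 = 12588 frames.
Within the current minute: 3 × 30 + 17 − 2 = 105 (labels ;00/;01 skipped at this minute). Total = 0 + 12588 + 105 = 12693.

12693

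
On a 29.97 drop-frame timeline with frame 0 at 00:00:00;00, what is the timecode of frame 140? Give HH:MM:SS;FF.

00:00:04;20

Ten DF minutes hold 17982 frames, so frame 140 lies in block 0 (frames 0–17981) with 140 frames into that block.
The block's first minute is 1800 frames and the rest 1798 each; 140 frames reaches minute 0, so 0 × 18 + 0 × 2 = 0 labels have been skipped so far.
Adding those back, label number 140 + 0 = 140 at 30 labels/s is 4 s + 20 f = 0 h 0 min 4 s frame 20, i.e. 00:00:04;20.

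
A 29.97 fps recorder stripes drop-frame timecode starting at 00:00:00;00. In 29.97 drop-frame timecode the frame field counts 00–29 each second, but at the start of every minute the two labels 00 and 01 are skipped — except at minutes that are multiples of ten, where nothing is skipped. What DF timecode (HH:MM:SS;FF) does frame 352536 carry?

03:16:03;00

Ten DF minutes hold 17982 frames, so frame 352536 lies in block 19 (frames 341658–359639) with 10878 frames into that block.
The block's first minute is 1800 frames and the rest 1798 each; 10878 frames reaches minute 6, so 19 × 18 + 6 × 2 = 354 labels have been skipped so far.
Adding those back, label number 352536 + 354 = 352890 at 30 labels/s is 11763 s + 0 f = 3 h 16 min 3 s frame 0, i.e. 03:16:03;00.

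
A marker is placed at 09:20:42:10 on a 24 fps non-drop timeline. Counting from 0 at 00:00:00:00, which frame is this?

frame 807418

Total seconds to the label: (9 × 3600 + 20 × 60 + 42) = 33642.
Frame index = 33642 × 24 + 10 = 807418.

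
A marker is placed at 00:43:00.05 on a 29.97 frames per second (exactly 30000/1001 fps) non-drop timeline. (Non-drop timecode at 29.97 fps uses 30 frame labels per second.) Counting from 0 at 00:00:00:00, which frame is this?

77405

Total seconds to the label: (0 × 3600 + 43 × 60 + 0) = 2580.
Frame index = 2580 × 30 + 5 = 77405.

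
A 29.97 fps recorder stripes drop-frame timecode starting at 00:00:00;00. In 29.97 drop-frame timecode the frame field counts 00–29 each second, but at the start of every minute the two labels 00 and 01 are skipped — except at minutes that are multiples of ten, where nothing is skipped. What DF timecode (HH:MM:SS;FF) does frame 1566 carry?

Each 10-minute DF block holds 10 × 60 × 30 − 9 × 2 = 17982 frames. 1566 ÷ 17982 → 0 full blocks, remainder 1566.
Within the partial block the first minute is 1800 frames and each further minute 1798, so 0 further minute boundaries passed. Total skipped labels = 18 × 0 + 2 × 0 = 0.
Non-drop label index = 1566 + 0 = 1566; at 30 labels/s that is 00:00:52:06, i.e. DF 00:00:52;06.

00:00:52;06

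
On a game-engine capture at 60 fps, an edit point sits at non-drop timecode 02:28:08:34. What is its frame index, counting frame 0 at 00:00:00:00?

Total seconds to the label: (2 × 3600 + 28 × 60 + 8) = 8888.
Frame index = 8888 × 60 + 34 = 533314.

frame 533314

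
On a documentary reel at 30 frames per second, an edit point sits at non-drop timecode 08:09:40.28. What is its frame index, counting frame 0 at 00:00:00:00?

Total seconds to the label: (8 × 3600 + 9 × 60 + 40) = 29380.
Frame index = 29380 × 30 + 28 = 881428.

frame 881428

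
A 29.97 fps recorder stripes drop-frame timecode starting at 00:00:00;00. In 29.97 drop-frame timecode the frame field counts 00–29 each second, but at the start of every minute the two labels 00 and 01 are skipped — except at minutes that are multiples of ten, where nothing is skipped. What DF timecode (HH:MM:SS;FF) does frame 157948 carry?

01:27:50;06

Each 10-minute DF block holds 10 × 60 × 30 − 9 × 2 = 17982 frames. 157948 ÷ 17982 → 8 full blocks, remainder 14092.
Within the partial block the first minute is 1800 frames and each further minute 1798, so 7 further minute boundaries passed. Total skipped labels = 18 × 8 + 2 × 7 = 158.
Non-drop label index = 157948 + 158 = 158106; at 30 labels/s that is 01:27:50:06, i.e. DF 01:27:50;06.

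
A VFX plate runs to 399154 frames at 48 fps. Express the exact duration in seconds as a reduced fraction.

Running time = 399154 ÷ (48) = 399154 × 1/48 = 199577/24 s.

199577/24 seconds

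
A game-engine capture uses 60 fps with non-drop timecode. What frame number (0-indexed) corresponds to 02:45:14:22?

Total seconds to the label: (2 × 3600 + 45 × 60 + 14) = 9914.
Frame index = 9914 × 60 + 22 = 594862.

594862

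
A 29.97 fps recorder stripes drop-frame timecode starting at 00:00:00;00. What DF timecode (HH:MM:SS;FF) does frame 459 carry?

00:00:15;09

Each 10-minute DF block holds 10 × 60 × 30 − 9 × 2 = 17982 frames. 459 ÷ 17982 → 0 full blocks, remainder 459.
Within the partial block the first minute is 1800 frames and each further minute 1798, so 0 further minute boundaries passed. Total skipped labels = 18 × 0 + 2 × 0 = 0.
Non-drop label index = 459 + 0 = 459; at 30 labels/s that is 00:00:15:09, i.e. DF 00:00:15;09.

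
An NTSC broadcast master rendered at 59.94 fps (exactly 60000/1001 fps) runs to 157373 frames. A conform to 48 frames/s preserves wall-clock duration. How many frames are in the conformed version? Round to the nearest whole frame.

Frames at target rate = 157373 × (48) / (60000/1001) = 157530373/1250 ≈ 126024.298.
Nearest whole frame: 126024.

126024 frames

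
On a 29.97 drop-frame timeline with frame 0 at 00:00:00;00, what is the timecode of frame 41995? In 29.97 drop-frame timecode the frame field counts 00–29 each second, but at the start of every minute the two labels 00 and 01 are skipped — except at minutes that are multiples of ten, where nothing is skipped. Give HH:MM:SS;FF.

00:23:21;07

Each 10-minute DF block holds 10 × 60 × 30 − 9 × 2 = 17982 frames. 41995 ÷ 17982 → 2 full blocks, remainder 6031.
Within the partial block the first minute is 1800 frames and each further minute 1798, so 3 further minute boundaries passed. Total skipped labels = 18 × 2 + 2 × 3 = 42.
Non-drop label index = 41995 + 42 = 42037; at 30 labels/s that is 00:23:21:07, i.e. DF 00:23:21;07.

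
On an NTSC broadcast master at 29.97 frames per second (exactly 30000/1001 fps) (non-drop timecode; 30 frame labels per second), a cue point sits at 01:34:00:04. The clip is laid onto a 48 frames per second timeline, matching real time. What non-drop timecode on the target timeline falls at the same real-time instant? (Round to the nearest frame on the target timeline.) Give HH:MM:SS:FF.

01:34:05:37

Source frame index: (1×3600 + 34×60 + 0) × 30 + 4 = 169204.
Real time: 169204 / (30000/1001) = 42343301/7500 s.
Target frame: (42343301/7500) × (48) = 169373204/625 ≈ 270997.126 → 270997.
At 48 labels/s: frame 270997 → 01:34:05:37.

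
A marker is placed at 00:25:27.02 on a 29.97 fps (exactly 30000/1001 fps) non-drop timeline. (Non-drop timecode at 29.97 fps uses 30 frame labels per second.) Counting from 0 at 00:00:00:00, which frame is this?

frame 45812

Total seconds to the label: (0 × 3600 + 25 × 60 + 27) = 1527.
Frame index = 1527 × 30 + 2 = 45812.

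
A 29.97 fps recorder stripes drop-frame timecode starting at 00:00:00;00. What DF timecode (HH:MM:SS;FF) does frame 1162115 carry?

Each 10-minute DF block holds 10 × 60 × 30 − 9 × 2 = 17982 frames. 1162115 ÷ 17982 → 64 full blocks, remainder 11267.
Within the partial block the first minute is 1800 frames and each further minute 1798, so 6 further minute boundaries passed. Total skipped labels = 18 × 64 + 2 × 6 = 1164.
Non-drop label index = 1162115 + 1164 = 1163279; at 30 labels/s that is 10:46:15:29, i.e. DF 10:46:15;29.

10:46:15;29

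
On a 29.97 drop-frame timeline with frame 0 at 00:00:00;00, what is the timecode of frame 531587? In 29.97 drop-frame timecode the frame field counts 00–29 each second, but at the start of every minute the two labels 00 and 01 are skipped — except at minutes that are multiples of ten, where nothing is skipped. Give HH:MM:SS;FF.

Each 10-minute DF block holds 10 × 60 × 30 − 9 × 2 = 17982 frames. 531587 ÷ 17982 → 29 full blocks, remainder 10109.
Within the partial block the first minute is 1800 frames and each further minute 1798, so 5 further minute boundaries passed. Total skipped labels = 18 × 29 + 2 × 5 = 532.
Non-drop label index = 531587 + 532 = 532119; at 30 labels/s that is 04:55:37:09, i.e. DF 04:55:37;09.

04:55:37;09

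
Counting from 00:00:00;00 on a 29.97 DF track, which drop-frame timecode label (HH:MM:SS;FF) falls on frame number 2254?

Ten DF minutes hold 17982 frames, so frame 2254 lies in block 0 (frames 0–17981) with 2254 frames into that block.
The block's first minute is 1800 frames and the rest 1798 each; 2254 frames reaches minute 1, so 0 × 18 + 1 × 2 = 2 labels have been skipped so far.
Adding those back, label number 2254 + 2 = 2256 at 30 labels/s is 75 s + 6 f = 0 h 1 min 15 s frame 6, i.e. 00:01:15;06.

00:01:15;06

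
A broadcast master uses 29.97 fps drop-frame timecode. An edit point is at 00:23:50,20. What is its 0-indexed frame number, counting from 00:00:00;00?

42878

Complete 10-minute blocks: 2, each 17982 frames → 35964.
Remaining 3 whole minutes in the current block: 1800 + 2 × 1798 = 5396 frames.
Within the current minute: 50 × 30 + 20 − 2 = 1518 (labels ;00/;01 skipped at this minute). Total = 35964 + 5396 + 1518 = 42878.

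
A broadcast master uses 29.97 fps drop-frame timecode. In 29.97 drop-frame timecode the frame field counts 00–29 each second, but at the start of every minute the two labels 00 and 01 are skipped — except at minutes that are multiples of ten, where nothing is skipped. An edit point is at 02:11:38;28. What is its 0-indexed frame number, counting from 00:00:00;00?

236732

Complete 10-minute blocks: 13, each 17982 frames → 233766.
Remaining 1 whole minute in the current block: 1800 + 0 × 1798 = 1800 frames.
Within the current minute: 38 × 30 + 28 − 2 = 1166 (labels ;00/;01 skipped at this minute). Total = 233766 + 1800 + 1166 = 236732.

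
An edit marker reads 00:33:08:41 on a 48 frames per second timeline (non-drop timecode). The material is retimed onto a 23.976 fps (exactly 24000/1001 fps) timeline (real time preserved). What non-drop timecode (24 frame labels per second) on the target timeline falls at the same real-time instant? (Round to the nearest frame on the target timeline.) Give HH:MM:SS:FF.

00:33:06:21

Source frame index: (0×3600 + 33×60 + 8) × 48 + 41 = 95465.
Real time: 95465 / (48) = 95465/48 s.
Target frame: (95465/48) × (24000/1001) = 47732500/1001 ≈ 47684.815 → 47685.
At 24 labels/s: frame 47685 → 00:33:06:21.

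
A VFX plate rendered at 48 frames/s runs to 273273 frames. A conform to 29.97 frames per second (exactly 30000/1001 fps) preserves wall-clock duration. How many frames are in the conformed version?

Target frames = source frames × (target rate / source rate) = 273273 × (30000/1001)/(48) = 273273 × 625/1001 = 170625.

170625 frames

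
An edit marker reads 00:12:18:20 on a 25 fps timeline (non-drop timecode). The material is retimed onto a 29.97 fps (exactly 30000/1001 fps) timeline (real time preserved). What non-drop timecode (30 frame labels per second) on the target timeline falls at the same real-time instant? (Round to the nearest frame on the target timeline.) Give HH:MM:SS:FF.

Source frame index: (0×3600 + 12×60 + 18) × 25 + 20 = 18470.
Real time: 18470 / (25) = 3694/5 s.
Target frame: (3694/5) × (30000/1001) = 22164000/1001 ≈ 22141.858 → 22142.
At 30 labels/s: frame 22142 → 00:12:18:02.

00:12:18:02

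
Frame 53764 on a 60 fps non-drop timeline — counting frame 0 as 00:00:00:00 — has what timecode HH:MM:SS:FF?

00:14:56:04

53764 ÷ 60 = 896 full seconds, remainder 4 frames.
896 s = 0 h 14 min 56 s.
Timecode: 00:14:56:04.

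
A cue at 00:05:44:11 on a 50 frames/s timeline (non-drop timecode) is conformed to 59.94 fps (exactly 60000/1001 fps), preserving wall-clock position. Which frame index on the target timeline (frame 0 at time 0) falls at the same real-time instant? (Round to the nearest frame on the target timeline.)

Source frame index: (0×3600 + 5×60 + 44) × 50 + 11 = 17211.
Real time: 17211 / (50) = 17211/50 s.
Target frame: (17211/50) × (60000/1001) = 20653200/1001 ≈ 20632.567 → 20633.

frame 20633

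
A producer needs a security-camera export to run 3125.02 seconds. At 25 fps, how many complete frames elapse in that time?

78125 frames

Frames = 3125.02 × 25 = 156251/2 ≈ 78125.5000.
Complete frames: 78125.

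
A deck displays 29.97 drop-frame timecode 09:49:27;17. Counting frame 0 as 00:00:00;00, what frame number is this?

1059965

As if non-drop at 30 labels/s: (9 × 3600 + 49 × 60 + 27) × 30 + 17 = 1061027.
Minute boundaries passed: 589; those not divisible by 10: 589 − 58 = 531; dropped labels = 2 × 531 = 1062.
Actual frame index = 1061027 − 1062 = 1059965.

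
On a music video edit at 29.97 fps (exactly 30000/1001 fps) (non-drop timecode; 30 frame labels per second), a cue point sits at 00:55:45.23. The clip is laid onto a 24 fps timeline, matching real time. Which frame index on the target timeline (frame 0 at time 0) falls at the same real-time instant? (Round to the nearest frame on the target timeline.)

Source frame index: (0×3600 + 55×60 + 45) × 30 + 23 = 100373.
Real time: 100373 / (30000/1001) = 100473373/30000 s.
Target frame: (100473373/30000) × (24) = 100473373/1250 ≈ 80378.698 → 80379.

frame 80379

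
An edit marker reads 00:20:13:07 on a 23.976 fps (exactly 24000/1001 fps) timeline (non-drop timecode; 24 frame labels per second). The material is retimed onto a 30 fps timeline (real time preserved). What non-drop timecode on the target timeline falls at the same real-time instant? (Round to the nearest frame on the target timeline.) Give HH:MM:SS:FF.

Source frame index: (0×3600 + 20×60 + 13) × 24 + 7 = 29119.
Real time: 29119 / (24000/1001) = 29148119/24000 s.
Target frame: (29148119/24000) × (30) = 29148119/800 ≈ 36435.149 → 36435.
At 30 labels/s: frame 36435 → 00:20:14:15.

00:20:14:15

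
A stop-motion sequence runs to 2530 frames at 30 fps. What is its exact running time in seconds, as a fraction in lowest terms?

Running time = 2530 ÷ (30) = 2530 × 1/30 = 253/3 s.

253/3 seconds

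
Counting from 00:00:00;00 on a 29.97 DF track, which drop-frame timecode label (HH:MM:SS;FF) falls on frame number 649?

00:00:21;19

Ten DF minutes hold 17982 frames, so frame 649 lies in block 0 (frames 0–17981) with 649 frames into that block.
The block's first minute is 1800 frames and the rest 1798 each; 649 frames reaches minute 0, so 0 × 18 + 0 × 2 = 0 labels have been skipped so far.
Adding those back, label number 649 + 0 = 649 at 30 labels/s is 21 s + 19 f = 0 h 0 min 21 s frame 19, i.e. 00:00:21;19.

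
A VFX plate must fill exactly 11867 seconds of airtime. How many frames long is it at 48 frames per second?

569616 frames

Frames = 11867 × 48 = 569616.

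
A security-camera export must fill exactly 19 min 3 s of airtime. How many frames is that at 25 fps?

19 min 3 s = 1143 s.
Frames = 1143 × 25 = 28575.

28575 frames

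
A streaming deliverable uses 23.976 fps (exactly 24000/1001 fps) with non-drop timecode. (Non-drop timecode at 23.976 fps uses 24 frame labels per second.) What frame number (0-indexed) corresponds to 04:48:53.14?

Total seconds to the label: (4 × 3600 + 48 × 60 + 53) = 17333.
Frame index = 17333 × 24 + 14 = 416006.

416006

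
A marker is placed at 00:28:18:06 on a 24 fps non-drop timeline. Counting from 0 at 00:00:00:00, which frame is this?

frame 40758

Total seconds to the label: (0 × 3600 + 28 × 60 + 18) = 1698.
Frame index = 1698 × 24 + 6 = 40758.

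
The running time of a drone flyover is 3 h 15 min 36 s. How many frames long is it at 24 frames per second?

3 h 15 min 36 s = 11736 s.
Frames = 11736 × 24 = 281664.

281664 frames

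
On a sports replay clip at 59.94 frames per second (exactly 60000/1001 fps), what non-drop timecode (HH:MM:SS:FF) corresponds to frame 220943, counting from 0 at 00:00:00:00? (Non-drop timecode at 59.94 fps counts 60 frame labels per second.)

01:01:22:23

220943 ÷ 60 = 3682 full seconds, remainder 23 frames.
3682 s = 1 h 1 min 22 s.
Timecode: 01:01:22:23.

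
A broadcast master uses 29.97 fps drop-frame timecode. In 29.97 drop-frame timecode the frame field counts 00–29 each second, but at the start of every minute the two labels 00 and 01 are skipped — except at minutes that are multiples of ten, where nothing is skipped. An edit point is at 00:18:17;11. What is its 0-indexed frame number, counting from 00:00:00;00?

Complete 10-minute blocks: 1, each 17982 frames → 17982.
Remaining 8 whole minutes in the current block: 1800 + 7 × 1798 = 14386 frames.
Within the current minute: 17 × 30 + 11 − 2 = 519 (labels ;00/;01 skipped at this minute). Total = 17982 + 14386 + 519 = 32887.

32887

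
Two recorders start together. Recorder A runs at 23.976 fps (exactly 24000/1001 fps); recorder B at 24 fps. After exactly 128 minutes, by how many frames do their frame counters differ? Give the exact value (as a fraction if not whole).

184320/1001 frames

128 min = 7680 s.
A emits 24000/1001 × 7680 = 184320000/1001 frames; B emits 24 × 7680 = 184320.
Difference = 184320/1001 frames (≈ 184.1359); B is ahead of A.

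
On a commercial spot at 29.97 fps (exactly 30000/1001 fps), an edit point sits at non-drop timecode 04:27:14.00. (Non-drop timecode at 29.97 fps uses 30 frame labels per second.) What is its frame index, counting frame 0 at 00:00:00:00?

frame 481020

Total seconds to the label: (4 × 3600 + 27 × 60 + 14) = 16034.
Frame index = 16034 × 30 + 0 = 481020.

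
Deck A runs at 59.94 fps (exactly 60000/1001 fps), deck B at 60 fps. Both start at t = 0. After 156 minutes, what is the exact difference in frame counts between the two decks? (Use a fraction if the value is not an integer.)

156 min = 9360 s.
A emits 60000/1001 × 9360 = 43200000/77 frames; B emits 60 × 9360 = 561600.
Difference = 43200/77 frames (≈ 561.0390); B is ahead of A.

43200/77 frames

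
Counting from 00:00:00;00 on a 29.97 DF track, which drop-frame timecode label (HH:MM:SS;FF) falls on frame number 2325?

00:01:17;17

Ten DF minutes hold 17982 frames, so frame 2325 lies in block 0 (frames 0–17981) with 2325 frames into that block.
The block's first minute is 1800 frames and the rest 1798 each; 2325 frames reaches minute 1, so 0 × 18 + 1 × 2 = 2 labels have been skipped so far.
Adding those back, label number 2325 + 2 = 2327 at 30 labels/s is 77 s + 17 f = 0 h 1 min 17 s frame 17, i.e. 00:01:17;17.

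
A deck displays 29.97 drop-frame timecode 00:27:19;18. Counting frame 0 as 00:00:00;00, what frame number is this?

49138

As if non-drop at 30 labels/s: (0 × 3600 + 27 × 60 + 19) × 30 + 18 = 49188.
Minute boundaries passed: 27; those not divisible by 10: 27 − 2 = 25; dropped labels = 2 × 25 = 50.
Actual frame index = 49188 − 50 = 49138.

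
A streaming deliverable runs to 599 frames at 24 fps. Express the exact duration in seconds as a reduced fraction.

Running time = 599 ÷ (24) = 599 × 1/24 = 599/24 s.

599/24 seconds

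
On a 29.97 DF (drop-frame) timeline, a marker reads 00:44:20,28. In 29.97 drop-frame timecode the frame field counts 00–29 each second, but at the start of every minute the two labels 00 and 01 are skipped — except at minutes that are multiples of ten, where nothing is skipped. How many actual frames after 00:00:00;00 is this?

79748

Complete 10-minute blocks: 4, each 17982 frames → 71928.
Remaining 4 whole minutes in the current block: 1800 + 3 × 1798 = 7194 frames.
Within the current minute: 20 × 30 + 28 − 2 = 626 (labels ;00/;01 skipped at this minute). Total = 71928 + 7194 + 626 = 79748.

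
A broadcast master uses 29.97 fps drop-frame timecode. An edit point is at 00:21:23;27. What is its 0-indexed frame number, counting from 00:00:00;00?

As if non-drop at 30 labels/s: (0 × 3600 + 21 × 60 + 23) × 30 + 27 = 38517.
Minute boundaries passed: 21; those not divisible by 10: 21 − 2 = 19; dropped labels = 2 × 19 = 38.
Actual frame index = 38517 − 38 = 38479.

38479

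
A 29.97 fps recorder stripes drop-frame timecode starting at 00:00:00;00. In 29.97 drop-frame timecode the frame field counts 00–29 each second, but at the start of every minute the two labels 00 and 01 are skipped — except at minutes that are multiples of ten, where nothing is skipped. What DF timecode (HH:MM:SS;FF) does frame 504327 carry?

Each 10-minute DF block holds 10 × 60 × 30 − 9 × 2 = 17982 frames. 504327 ÷ 17982 → 28 full blocks, remainder 831.
Within the partial block the first minute is 1800 frames and each further minute 1798, so 0 further minute boundaries passed. Total skipped labels = 18 × 28 + 2 × 0 = 504.
Non-drop label index = 504327 + 504 = 504831; at 30 labels/s that is 04:40:27:21, i.e. DF 04:40:27;21.

04:40:27;21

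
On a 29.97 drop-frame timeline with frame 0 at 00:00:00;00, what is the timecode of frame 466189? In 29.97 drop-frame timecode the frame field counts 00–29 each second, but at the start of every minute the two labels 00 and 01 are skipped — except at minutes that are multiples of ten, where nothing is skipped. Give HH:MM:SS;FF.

04:19:15;07

Each 10-minute DF block holds 10 × 60 × 30 − 9 × 2 = 17982 frames. 466189 ÷ 17982 → 25 full blocks, remainder 16639.
Within the partial block the first minute is 1800 frames and each further minute 1798, so 9 further minute boundaries passed. Total skipped labels = 18 × 25 + 2 × 9 = 468.
Non-drop label index = 466189 + 468 = 466657; at 30 labels/s that is 04:19:15:07, i.e. DF 04:19:15;07.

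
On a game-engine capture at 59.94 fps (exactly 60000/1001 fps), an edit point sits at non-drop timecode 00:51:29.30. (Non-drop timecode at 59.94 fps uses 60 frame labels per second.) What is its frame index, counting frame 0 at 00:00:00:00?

185370

Total seconds to the label: (0 × 3600 + 51 × 60 + 29) = 3089.
Frame index = 3089 × 60 + 30 = 185370.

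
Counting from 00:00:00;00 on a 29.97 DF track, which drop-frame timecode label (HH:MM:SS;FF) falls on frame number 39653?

Each 10-minute DF block holds 10 × 60 × 30 − 9 × 2 = 17982 frames. 39653 ÷ 17982 → 2 full blocks, remainder 3689.
Within the partial block the first minute is 1800 frames and each further minute 1798, so 2 further minute boundaries passed. Total skipped labels = 18 × 2 + 2 × 2 = 40.
Non-drop label index = 39653 + 40 = 39693; at 30 labels/s that is 00:22:03:03, i.e. DF 00:22:03;03.

00:22:03;03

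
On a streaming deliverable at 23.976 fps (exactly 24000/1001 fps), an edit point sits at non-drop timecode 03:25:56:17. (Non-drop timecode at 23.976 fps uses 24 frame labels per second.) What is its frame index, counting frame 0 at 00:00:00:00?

Total seconds to the label: (3 × 3600 + 25 × 60 + 56) = 12356.
Frame index = 12356 × 24 + 17 = 296561.

frame 296561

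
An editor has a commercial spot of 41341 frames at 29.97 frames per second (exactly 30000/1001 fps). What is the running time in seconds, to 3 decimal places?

1379.411 seconds

Running time = 41341 × 1001/30000 = 41382341/30000 s ≈ 1379.411 s.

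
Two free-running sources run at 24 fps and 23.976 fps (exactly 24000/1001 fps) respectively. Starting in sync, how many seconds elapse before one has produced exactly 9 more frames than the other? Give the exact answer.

The gap grows by |24000/1001 − 24| = 24/1001 frames per second.
Time for a 9-frame gap: 9 ÷ (24/1001) = 375.375 s.

375.375 seconds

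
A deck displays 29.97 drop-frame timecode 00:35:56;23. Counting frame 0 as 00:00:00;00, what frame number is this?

64639

Complete 10-minute blocks: 3, each 17982 frames → 53946.
Remaining 5 whole minutes in the current block: 1800 + 4 × 1798 = 8992 frames.
Within the current minute: 56 × 30 + 23 − 2 = 1701 (labels ;00/;01 skipped at this minute). Total = 53946 + 8992 + 1701 = 64639.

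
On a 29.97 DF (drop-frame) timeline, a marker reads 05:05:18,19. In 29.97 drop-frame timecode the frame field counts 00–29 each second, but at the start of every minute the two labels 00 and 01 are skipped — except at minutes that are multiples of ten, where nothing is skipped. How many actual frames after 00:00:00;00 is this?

549009

As if non-drop at 30 labels/s: (5 × 3600 + 5 × 60 + 18) × 30 + 19 = 549559.
Minute boundaries passed: 305; those not divisible by 10: 305 − 30 = 275; dropped labels = 2 × 275 = 550.
Actual frame index = 549559 − 550 = 549009.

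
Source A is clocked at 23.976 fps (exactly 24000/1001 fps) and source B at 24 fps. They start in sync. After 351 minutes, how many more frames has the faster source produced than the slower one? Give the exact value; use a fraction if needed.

351 min = 21060 s.
A emits 24000/1001 × 21060 = 38880000/77 frames; B emits 24 × 21060 = 505440.
Difference = 38880/77 frames (≈ 504.9351); B is ahead of A.

38880/77 frames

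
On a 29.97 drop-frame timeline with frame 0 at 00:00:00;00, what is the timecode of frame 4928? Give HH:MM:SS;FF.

00:02:44;12

Ten DF minutes hold 17982 frames, so frame 4928 lies in block 0 (frames 0–17981) with 4928 frames into that block.
The block's first minute is 1800 frames and the rest 1798 each; 4928 frames reaches minute 2, so 0 × 18 + 2 × 2 = 4 labels have been skipped so far.
Adding those back, label number 4928 + 4 = 4932 at 30 labels/s is 164 s + 12 f = 0 h 2 min 44 s frame 12, i.e. 00:02:44;12.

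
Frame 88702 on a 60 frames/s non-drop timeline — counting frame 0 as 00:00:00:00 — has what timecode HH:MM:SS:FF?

00:24:38:22

88702 ÷ 60 = 1478 full seconds, remainder 22 frames.
1478 s = 0 h 24 min 38 s.
Timecode: 00:24:38:22.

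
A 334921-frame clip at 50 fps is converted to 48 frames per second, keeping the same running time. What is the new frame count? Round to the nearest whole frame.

Frames at target rate = 334921 × (48) / (50) = 8038104/25 ≈ 321524.160.
Nearest whole frame: 321524.

321524 frames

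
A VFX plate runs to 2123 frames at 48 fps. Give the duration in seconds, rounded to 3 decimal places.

Running time = 2123 × 1/48 = 2123/48 s ≈ 44.229 s.

44.229 seconds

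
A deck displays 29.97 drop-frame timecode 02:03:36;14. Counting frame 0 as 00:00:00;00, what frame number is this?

Complete 10-minute blocks: 12, each 17982 frames → 215784.
Remaining 3 whole minutes in the current block: 1800 + 2 × 1798 = 5396 frames.
Within the current minute: 36 × 30 + 14 − 2 = 1092 (labels ;00/;01 skipped at this minute). Total = 215784 + 5396 + 1092 = 222272.

222272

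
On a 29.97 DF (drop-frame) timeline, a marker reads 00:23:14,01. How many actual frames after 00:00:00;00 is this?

41779

As if non-drop at 30 labels/s: (0 × 3600 + 23 × 60 + 14) × 30 + 1 = 41821.
Minute boundaries passed: 23; those not divisible by 10: 23 − 2 = 21; dropped labels = 2 × 21 = 42.
Actual frame index = 41821 − 42 = 41779.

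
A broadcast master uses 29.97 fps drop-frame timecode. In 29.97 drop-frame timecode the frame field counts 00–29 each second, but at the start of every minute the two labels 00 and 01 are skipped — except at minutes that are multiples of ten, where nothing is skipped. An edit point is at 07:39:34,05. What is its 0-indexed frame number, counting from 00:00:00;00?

Complete 10-minute blocks: 45, each 17982 frames → 809190.
Remaining 9 whole minutes in the current block: 1800 + 8 × 1798 = 16184 frames.
Within the current minute: 34 × 30 + 5 − 2 = 1023 (labels ;00/;01 skipped at this minute). Total = 809190 + 16184 + 1023 = 826397.

826397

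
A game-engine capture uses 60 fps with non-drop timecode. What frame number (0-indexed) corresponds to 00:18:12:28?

65548

Total seconds to the label: (0 × 3600 + 18 × 60 + 12) = 1092.
Frame index = 1092 × 60 + 28 = 65548.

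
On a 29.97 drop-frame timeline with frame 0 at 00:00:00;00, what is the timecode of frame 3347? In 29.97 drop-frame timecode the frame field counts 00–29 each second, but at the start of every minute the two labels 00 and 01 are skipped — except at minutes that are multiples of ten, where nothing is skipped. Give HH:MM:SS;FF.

00:01:51;19

Each 10-minute DF block holds 10 × 60 × 30 − 9 × 2 = 17982 frames. 3347 ÷ 17982 → 0 full blocks, remainder 3347.
Within the partial block the first minute is 1800 frames and each further minute 1798, so 1 further minute boundary passed. Total skipped labels = 18 × 0 + 2 × 1 = 2.
Non-drop label index = 3347 + 2 = 3349; at 30 labels/s that is 00:01:51:19, i.e. DF 00:01:51;19.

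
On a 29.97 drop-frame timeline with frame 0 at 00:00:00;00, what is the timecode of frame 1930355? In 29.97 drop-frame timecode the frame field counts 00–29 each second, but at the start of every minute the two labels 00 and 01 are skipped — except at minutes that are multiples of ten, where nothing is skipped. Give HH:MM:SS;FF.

17:53:29;17

Ten DF minutes hold 17982 frames, so frame 1930355 lies in block 107 (frames 1924074–1942055) with 6281 frames into that block.
The block's first minute is 1800 frames and the rest 1798 each; 6281 frames reaches minute 3, so 107 × 18 + 3 × 2 = 1932 labels have been skipped so far.
Adding those back, label number 1930355 + 1932 = 1932287 at 30 labels/s is 64409 s + 17 f = 17 h 53 min 29 s frame 17, i.e. 17:53:29;17.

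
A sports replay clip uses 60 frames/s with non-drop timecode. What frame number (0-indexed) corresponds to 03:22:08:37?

Total seconds to the label: (3 × 3600 + 22 × 60 + 8) = 12128.
Frame index = 12128 × 60 + 37 = 727717.

frame 727717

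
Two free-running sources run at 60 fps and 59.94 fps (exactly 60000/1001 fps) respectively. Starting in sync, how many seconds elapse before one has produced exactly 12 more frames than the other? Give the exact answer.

The gap grows by |60000/1001 − 60| = 60/1001 frames per second.
Time for a 12-frame gap: 12 ÷ (60/1001) = 200.2 s.

200.2 seconds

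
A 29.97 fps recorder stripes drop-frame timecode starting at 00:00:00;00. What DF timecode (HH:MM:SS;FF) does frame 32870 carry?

Ten DF minutes hold 17982 frames, so frame 32870 lies in block 1 (frames 17982–35963) with 14888 frames into that block.
The block's first minute is 1800 frames and the rest 1798 each; 14888 frames reaches minute 8, so 1 × 18 + 8 × 2 = 34 labels have been skipped so far.
Adding those back, label number 32870 + 34 = 32904 at 30 labels/s is 1096 s + 24 f = 0 h 18 min 16 s frame 24, i.e. 00:18:16;24.

00:18:16;24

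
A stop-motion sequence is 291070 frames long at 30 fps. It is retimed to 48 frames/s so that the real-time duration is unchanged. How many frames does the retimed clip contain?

465712 frames

Target frames = source frames × (target rate / source rate) = 291070 × (48)/(30) = 291070 × 8/5 = 465712.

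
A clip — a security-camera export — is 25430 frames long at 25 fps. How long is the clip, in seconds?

1017.2 seconds

Running time = 25430 / (25) = 1017.2 s.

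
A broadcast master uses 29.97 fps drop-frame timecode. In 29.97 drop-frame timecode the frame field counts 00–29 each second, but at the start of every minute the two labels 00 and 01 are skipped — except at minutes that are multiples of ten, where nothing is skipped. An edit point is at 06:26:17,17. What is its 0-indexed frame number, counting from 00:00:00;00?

As if non-drop at 30 labels/s: (6 × 3600 + 26 × 60 + 17) × 30 + 17 = 695327.
Minute boundaries passed: 386; those not divisible by 10: 386 − 38 = 348; dropped labels = 2 × 348 = 696.
Actual frame index = 695327 − 696 = 694631.

694631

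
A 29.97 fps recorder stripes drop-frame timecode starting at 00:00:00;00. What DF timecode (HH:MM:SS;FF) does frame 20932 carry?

00:11:38;12

Ten DF minutes hold 17982 frames, so frame 20932 lies in block 1 (frames 17982–35963) with 2950 frames into that block.
The block's first minute is 1800 frames and the rest 1798 each; 2950 frames reaches minute 1, so 1 × 18 + 1 × 2 = 20 labels have been skipped so far.
Adding those back, label number 20932 + 20 = 20952 at 30 labels/s is 698 s + 12 f = 0 h 11 min 38 s frame 12, i.e. 00:11:38;12.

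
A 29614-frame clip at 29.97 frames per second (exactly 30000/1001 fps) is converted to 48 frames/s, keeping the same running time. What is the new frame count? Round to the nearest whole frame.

Frames at target rate = 29614 × (48) / (30000/1001) = 29643614/625 ≈ 47429.782.
Nearest whole frame: 47430.

47430 frames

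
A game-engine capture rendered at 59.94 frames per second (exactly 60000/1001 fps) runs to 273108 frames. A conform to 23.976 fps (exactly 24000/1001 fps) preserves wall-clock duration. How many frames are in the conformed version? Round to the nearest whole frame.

Frames at target rate = 273108 × (24000/1001) / (60000/1001) = 546216/5 ≈ 109243.200.
Nearest whole frame: 109243.

109243 frames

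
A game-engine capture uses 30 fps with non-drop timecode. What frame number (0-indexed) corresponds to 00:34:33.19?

62209

Total seconds to the label: (0 × 3600 + 34 × 60 + 33) = 2073.
Frame index = 2073 × 30 + 19 = 62209.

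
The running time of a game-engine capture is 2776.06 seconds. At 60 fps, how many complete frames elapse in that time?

Frames = 2776.06 × 60 = 832818/5 ≈ 166563.6000.
Complete frames: 166563.

166563 frames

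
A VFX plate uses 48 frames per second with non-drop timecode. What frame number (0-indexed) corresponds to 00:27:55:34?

80434

Total seconds to the label: (0 × 3600 + 27 × 60 + 55) = 1675.
Frame index = 1675 × 48 + 34 = 80434.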